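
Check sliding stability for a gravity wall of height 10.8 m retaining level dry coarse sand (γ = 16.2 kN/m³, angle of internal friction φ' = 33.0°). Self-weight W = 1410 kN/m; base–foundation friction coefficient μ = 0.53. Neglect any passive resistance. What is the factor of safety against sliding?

2.68

K_a = tan²(45° − 33.0°/2) = 0.2948.
P_a = ½K_aγH² = 0.5×0.2948×16.2×10.8² = 278.5 kN/m, acting at H/3 = 3.600 m above the base.
FS_sliding = μW / P_a = 0.53×1410 / 278.5 = 2.683.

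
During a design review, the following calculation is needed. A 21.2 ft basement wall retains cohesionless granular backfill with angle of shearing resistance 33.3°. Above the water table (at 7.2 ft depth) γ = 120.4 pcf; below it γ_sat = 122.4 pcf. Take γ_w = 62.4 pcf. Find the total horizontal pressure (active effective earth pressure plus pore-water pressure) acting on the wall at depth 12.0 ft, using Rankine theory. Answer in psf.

K_a = (1 − sin φ)/(1 + sin φ) = 0.2911.
γ' = 122.4 − 62.4 = 60.00 pcf.
Effective vertical stress at 12.0 ft: σ'_v = 120.4×7.2 + 60.00×4.80 = 1155 psf.
σ'_h = K_a σ'_v = 0.2911 × 1155 = 336.2 psf; u = γ_w × 4.80 = 299.5 psf.
Total σ_h = 336.2 + 299.5 = 635.7 psf.

636 psf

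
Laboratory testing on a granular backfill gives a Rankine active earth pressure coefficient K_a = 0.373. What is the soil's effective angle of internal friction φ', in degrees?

27.2°

K_a = tan²(45° − φ/2) ⇒ 45° − φ/2 = arctan(√0.373) = 31.41°.
φ = 2(45° − 31.41°) = 27.17°.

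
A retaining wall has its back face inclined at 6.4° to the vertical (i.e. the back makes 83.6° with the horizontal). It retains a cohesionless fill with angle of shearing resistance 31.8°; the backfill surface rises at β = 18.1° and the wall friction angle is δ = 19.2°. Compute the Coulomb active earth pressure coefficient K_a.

0.432

K_a = sin²(α+φ) / [sin²α · sin(α−δ) · (1 + √{sin(φ+δ)sin(φ−β) / (sin(α−δ)sin(α+β))})²].
With α = 83.6°, φ = 31.8°, δ = 19.2°, β = 18.1°: K_a = 0.4319.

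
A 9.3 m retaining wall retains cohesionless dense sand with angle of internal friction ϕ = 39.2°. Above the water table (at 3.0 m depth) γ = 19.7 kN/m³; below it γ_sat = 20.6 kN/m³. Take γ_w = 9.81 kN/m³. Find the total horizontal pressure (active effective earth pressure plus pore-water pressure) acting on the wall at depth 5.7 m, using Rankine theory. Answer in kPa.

46.4 kPa

K_a = (1 − sin φ)/(1 + sin φ) = 0.2255.
γ' = 20.6 − 9.81 = 10.79 kN/m³.
Effective vertical stress at 5.7 m: σ'_v = 19.7×3.0 + 10.79×2.70 = 88.23 kPa.
σ'_h = K_a σ'_v = 0.2255 × 88.23 = 19.89 kPa; u = γ_w × 2.70 = 26.49 kPa.
Total σ_h = 19.89 + 26.49 = 46.38 kPa.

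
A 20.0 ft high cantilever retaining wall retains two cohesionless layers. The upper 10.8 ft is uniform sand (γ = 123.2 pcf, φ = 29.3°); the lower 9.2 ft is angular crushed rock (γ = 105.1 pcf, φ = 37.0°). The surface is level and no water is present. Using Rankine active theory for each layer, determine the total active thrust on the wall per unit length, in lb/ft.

6610 lb/ft

K_a1 = tan²(45°−29.3°/2) = 0.3428; K_a2 = tan²(45°−37.0°/2) = 0.2486.
Layer 1: σ at base = K_a1 γ₁ h₁ = 456.2 psf; P₁ = ½×456.2×10.8 = 2463.
Layer 2: σ_v at top = γ₁h₁ = 1331; σ_h top = K_a2×1331 = 330.8; σ_h base = K_a2×(1331+105.1×9.2) = 571.1.
P₂ = ½(330.8+571.1)×9.2 = 4149. Total P_a = 2463+4149 = 6612 lb/ft.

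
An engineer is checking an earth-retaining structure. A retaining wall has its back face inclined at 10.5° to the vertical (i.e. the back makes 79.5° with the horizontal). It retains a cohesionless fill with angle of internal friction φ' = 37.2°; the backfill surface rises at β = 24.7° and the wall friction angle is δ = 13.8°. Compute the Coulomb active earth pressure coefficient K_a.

0.439

K_a = sin²(α+φ) / [sin²α · sin(α−δ) · (1 + √{sin(φ+δ)sin(φ−β) / (sin(α−δ)sin(α+β))})²].
With α = 79.5°, φ = 37.2°, δ = 13.8°, β = 24.7°: K_a = 0.4391.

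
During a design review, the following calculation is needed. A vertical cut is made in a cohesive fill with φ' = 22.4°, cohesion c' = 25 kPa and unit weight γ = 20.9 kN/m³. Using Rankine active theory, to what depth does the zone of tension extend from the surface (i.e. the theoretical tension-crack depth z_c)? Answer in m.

K_a = tan²(45° − 22.4°/2) = 0.4482; √K_a = 0.6694.
The active pressure is zero where K_a γ z = 2c√K_a, so z_c = 2c/(γ√K_a) = 2×25/(20.9×0.6694) = 3.574 m.

3.57 m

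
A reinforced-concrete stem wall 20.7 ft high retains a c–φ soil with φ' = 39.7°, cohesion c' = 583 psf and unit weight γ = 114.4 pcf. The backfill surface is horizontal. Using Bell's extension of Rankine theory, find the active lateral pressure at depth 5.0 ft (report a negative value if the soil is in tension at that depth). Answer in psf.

-421 psf

K_a = (1 − sin φ)/(1 + sin φ) = 0.2204.
σ_a = K_a γ z − 2c√K_a = 0.2204×114.4×5.0 − 2×583×0.4695 = -421.4 psf.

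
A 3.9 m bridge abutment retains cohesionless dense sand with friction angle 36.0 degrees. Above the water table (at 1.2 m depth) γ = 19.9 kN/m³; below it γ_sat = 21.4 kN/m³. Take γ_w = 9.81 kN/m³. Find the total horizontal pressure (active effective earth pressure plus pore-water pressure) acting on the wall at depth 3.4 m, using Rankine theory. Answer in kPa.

34.4 kPa

K_a = (1 − sin φ)/(1 + sin φ) = 0.2596.
γ' = 21.4 − 9.81 = 11.59 kN/m³.
Effective vertical stress at 3.4 m: σ'_v = 19.9×1.2 + 11.59×2.20 = 49.38 kPa.
σ'_h = K_a σ'_v = 0.2596 × 49.38 = 12.82 kPa; u = γ_w × 2.20 = 21.58 kPa.
Total σ_h = 12.82 + 21.58 = 34.40 kPa.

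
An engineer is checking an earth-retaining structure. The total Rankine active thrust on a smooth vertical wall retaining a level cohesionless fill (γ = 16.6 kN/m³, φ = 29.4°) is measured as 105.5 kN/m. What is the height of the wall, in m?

K_a = 0.3415. P_a = ½ K_a γ H² ⇒ H = √(2P_a/(K_a γ)).
H = √(2×105.5/(0.3415×16.6)) = 6.101 m.

6.10 m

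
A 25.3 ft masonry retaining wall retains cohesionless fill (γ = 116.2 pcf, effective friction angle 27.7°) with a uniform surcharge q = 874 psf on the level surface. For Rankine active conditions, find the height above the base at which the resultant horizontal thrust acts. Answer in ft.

10.0 ft

K_a = 0.3653.
Triangular part P₁ = ½K_aγH² = 13590 at H/3 = 8.433 ft; rectangular part P₂ = K_a q H = 8078 at H/2 = 12.65 ft.
ȳ = (P₁·8.433 + P₂·12.65)/(P₁+P₂) = 10.01 ft.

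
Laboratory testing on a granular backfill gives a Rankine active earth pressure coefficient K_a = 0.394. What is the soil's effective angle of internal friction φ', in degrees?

K_a = tan²(45° − φ/2) ⇒ 45° − φ/2 = arctan(√0.394) = 32.12°.
φ = 2(45° − 32.12°) = 25.77°.

25.8°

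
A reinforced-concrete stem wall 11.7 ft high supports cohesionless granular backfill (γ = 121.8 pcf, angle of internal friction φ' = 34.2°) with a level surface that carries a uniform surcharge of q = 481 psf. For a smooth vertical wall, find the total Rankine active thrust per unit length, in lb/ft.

K_a = tan²(45° − φ/2) = 0.2803.
Soil triangle: ½ K_a γ H² = 0.5×0.2803×121.8×11.7² = 2337 lb/ft.
Surcharge rectangle: K_a q H = 0.2803×481×11.7 = 1578 lb/ft.
Total = 2337 + 1578 = 3915 lb/ft.

3910 lb/ft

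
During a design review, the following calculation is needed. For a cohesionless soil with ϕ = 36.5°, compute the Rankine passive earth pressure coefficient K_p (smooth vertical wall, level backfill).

K_p = (1 + sin φ)/(1 − sin φ) = tan²(45° + 36.5°/2) = 3.936.

3.94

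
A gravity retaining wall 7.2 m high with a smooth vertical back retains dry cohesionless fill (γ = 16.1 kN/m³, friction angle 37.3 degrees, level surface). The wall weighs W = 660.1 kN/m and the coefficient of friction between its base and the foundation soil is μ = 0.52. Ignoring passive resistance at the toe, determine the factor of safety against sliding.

K_a = tan²(45° − 37.3°/2) = 0.2453.
P_a = ½K_aγH² = 0.5×0.2453×16.1×7.2² = 102.4 kN/m, acting at H/3 = 2.400 m above the base.
FS_sliding = μW / P_a = 0.52×660.1 / 102.4 = 3.353.

3.35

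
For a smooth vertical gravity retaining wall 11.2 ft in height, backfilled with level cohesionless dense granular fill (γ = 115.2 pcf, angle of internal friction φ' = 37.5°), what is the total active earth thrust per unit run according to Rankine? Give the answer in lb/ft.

1760 lb/ft

K_a = tan²(45° − φ/2) = 0.2432.
P_a = ½ K_a γ H² = 0.5 × 0.2432 × 115.2 × 11.2² = 1757 lb/ft.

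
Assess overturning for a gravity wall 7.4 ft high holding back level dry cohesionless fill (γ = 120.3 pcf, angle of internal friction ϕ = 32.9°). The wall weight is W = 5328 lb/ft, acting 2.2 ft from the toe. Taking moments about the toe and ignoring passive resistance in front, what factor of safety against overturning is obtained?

K_a = tan²(45° − 32.9°/2) = 0.2960.
P_a = ½K_aγH² = 0.5×0.2960×120.3×7.4² = 975.1 lb/ft, acting at H/3 = 2.467 ft above the base.
Overturning moment M_o = P_a × H/3 = 975.1 × 2.467 = 2405.
Resisting moment M_r = W × 2.2 = 5328 × 2.2 = 11720.
FS_overturning = M_r/M_o = 11720/2405 = 4.874.

4.87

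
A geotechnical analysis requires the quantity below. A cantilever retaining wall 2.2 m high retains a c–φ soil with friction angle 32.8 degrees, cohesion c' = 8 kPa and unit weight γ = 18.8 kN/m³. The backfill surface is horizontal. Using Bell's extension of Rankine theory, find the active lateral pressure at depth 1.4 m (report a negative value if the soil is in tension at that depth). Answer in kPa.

-0.900 kPa

K_a = (1 − sin φ)/(1 + sin φ) = 0.2973.
σ_a = K_a γ z − 2c√K_a = 0.2973×18.8×1.4 − 2×8×0.5452 = -0.8995 kPa.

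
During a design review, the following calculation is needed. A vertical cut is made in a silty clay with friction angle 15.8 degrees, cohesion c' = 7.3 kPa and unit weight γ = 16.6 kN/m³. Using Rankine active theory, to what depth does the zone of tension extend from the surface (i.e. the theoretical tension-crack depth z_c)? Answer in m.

K_a = tan²(45° − 15.8°/2) = 0.5720; √K_a = 0.7563.
The active pressure is zero where K_a γ z = 2c√K_a, so z_c = 2c/(γ√K_a) = 2×7.3/(16.6×0.7563) = 1.163 m.

1.16 m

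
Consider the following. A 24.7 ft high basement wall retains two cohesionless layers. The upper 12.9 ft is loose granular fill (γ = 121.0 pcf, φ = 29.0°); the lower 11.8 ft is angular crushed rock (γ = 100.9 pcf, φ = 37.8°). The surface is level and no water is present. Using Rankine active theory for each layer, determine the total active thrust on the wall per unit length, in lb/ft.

K_a1 = tan²(45°−29.0°/2) = 0.3470; K_a2 = tan²(45°−37.8°/2) = 0.2400.
Layer 1: σ at base = K_a1 γ₁ h₁ = 541.6 psf; P₁ = ½×541.6×12.9 = 3493.
Layer 2: σ_v at top = γ₁h₁ = 1561; σ_h top = K_a2×1561 = 374.6; σ_h base = K_a2×(1561+100.9×11.8) = 660.4.
P₂ = ½(374.6+660.4)×11.8 = 6106. Total P_a = 3493+6106 = 9600 lb/ft.

9600 lb/ft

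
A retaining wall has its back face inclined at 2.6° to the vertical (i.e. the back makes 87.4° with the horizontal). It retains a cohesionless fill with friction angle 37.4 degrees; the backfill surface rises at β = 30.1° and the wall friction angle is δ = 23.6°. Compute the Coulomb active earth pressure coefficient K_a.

0.399

K_a = sin²(α+φ) / [sin²α · sin(α−δ) · (1 + √{sin(φ+δ)sin(φ−β) / (sin(α−δ)sin(α+β))})²].
With α = 87.4°, φ = 37.4°, δ = 23.6°, β = 30.1°: K_a = 0.3991.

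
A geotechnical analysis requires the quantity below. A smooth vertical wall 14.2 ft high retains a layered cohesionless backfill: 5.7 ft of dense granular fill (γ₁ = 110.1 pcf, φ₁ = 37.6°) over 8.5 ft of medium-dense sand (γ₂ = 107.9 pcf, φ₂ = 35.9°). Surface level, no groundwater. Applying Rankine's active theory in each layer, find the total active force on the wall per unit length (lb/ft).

2840 lb/ft

K_a1 = tan²(45°−37.6°/2) = 0.2421; K_a2 = tan²(45°−35.9°/2) = 0.2607.
Layer 1: σ at base = K_a1 γ₁ h₁ = 151.9 psf; P₁ = ½×151.9×5.7 = 433.1.
Layer 2: σ_v at top = γ₁h₁ = 627.6; σ_h top = K_a2×627.6 = 163.6; σ_h base = K_a2×(627.6+107.9×8.5) = 402.8.
P₂ = ½(163.6+402.8)×8.5 = 2407. Total P_a = 433.1+2407 = 2840 lb/ft.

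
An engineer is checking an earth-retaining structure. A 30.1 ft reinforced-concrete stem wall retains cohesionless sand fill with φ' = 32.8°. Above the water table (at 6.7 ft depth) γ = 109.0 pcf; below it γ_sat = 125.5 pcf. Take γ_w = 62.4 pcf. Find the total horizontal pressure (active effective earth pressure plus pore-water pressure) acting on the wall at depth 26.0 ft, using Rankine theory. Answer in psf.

K_a = (1 − sin φ)/(1 + sin φ) = 0.2973.
γ' = 125.5 − 62.4 = 63.10 pcf.
Effective vertical stress at 26.0 ft: σ'_v = 109.0×6.7 + 63.10×19.3 = 1948 psf.
σ'_h = K_a σ'_v = 0.2973 × 1948 = 579.1 psf; u = γ_w × 19.3 = 1204 psf.
Total σ_h = 579.1 + 1204 = 1783 psf.

1780 psf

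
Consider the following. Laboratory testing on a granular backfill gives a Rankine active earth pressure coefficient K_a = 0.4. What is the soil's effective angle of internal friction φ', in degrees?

25.4°

K_a = tan²(45° − φ/2) ⇒ 45° − φ/2 = arctan(√0.4) = 32.31°.
φ = 2(45° − 32.31°) = 25.38°.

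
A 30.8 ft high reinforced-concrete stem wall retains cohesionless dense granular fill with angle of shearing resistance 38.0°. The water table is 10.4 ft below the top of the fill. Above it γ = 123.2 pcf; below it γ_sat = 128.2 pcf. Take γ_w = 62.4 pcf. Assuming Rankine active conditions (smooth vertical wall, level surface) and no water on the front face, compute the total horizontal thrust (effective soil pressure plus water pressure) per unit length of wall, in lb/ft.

K_a = tan²(45° − φ/2) = 0.2379.
γ' = 128.2 − 62.4 = 65.80 pcf. Depth below WT = 20.4 ft.
σ'_h at WT = K_a γ d_w = 304.8 psf; at base = 304.8 + K_a γ' × 20.4 = 624.1 psf.
P₁ (0–10.4 ft) = ½×304.8×10.4 = 1585. P₂ (10.4–30.8 ft) = ½(304.8+624.1)×20.4 = 9475.
P_w = ½ γ_w h₂² = 0.5×62.4×20.4² = 12980. Total = 1585+9475+12980 = 24040 lb/ft.

24000 lb/ft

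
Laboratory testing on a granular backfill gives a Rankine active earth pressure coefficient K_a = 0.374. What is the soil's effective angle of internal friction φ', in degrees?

K_a = tan²(45° − φ/2) ⇒ 45° − φ/2 = arctan(√0.374) = 31.45°.
φ = 2(45° − 31.45°) = 27.10°.

27.1°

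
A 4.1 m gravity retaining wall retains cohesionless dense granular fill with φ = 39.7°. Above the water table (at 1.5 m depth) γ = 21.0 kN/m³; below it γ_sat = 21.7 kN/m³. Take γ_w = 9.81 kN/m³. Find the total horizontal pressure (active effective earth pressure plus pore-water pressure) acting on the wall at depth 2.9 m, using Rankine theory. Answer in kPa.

K_a = (1 − sin φ)/(1 + sin φ) = 0.2204.
γ' = 21.7 − 9.81 = 11.89 kN/m³.
Effective vertical stress at 2.9 m: σ'_v = 21.0×1.5 + 11.89×1.40 = 48.15 kPa.
σ'_h = K_a σ'_v = 0.2204 × 48.15 = 10.61 kPa; u = γ_w × 1.40 = 13.73 kPa.
Total σ_h = 10.61 + 13.73 = 24.35 kPa.

24.3 kPa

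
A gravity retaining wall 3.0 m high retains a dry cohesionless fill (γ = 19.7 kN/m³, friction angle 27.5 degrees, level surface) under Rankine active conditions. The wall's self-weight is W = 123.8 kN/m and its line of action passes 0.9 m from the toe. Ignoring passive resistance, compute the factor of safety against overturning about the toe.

K_a = tan²(45° − 27.5°/2) = 0.3682.
P_a = ½K_aγH² = 0.5×0.3682×19.7×3.0² = 32.64 kN/m, acting at H/3 = 1.000 m above the base.
Overturning moment M_o = P_a × H/3 = 32.64 × 1.000 = 32.64.
Resisting moment M_r = W × 0.9 = 123.8 × 0.9 = 111.4.
FS_overturning = M_r/M_o = 111.4/32.64 = 3.413.

3.41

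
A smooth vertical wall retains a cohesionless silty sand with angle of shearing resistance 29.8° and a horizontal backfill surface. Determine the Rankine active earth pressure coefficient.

0.336

K_a = (1 − sin φ)/(1 + sin φ) = (1 − sin 29.8°)/(1 + sin 29.8°) = 0.3360.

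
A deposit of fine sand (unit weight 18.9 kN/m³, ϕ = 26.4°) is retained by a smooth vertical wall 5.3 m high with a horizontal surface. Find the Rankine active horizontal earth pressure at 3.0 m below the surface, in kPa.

K_a = (1 − sin φ)/(1 + sin φ) = 0.3844.
σ_h = K_a γ z = 0.3844 × 18.9 × 3.0 = 21.80 kPa.

21.8 kPa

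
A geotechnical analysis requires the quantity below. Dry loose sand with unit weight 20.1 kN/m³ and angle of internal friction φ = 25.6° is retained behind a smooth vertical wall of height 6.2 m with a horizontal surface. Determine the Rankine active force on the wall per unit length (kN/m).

K_a = tan²(45° − φ/2) = 0.3966.
P_a = ½ K_a γ H² = 0.5 × 0.3966 × 20.1 × 6.2² = 153.2 kN/m.

153 kN/m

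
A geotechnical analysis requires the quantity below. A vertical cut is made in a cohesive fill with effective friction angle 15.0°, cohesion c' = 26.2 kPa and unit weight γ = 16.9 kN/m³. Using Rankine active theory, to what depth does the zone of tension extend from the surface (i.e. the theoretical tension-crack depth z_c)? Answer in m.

K_a = tan²(45° − 15.0°/2) = 0.5888; √K_a = 0.7673.
The active pressure is zero where K_a γ z = 2c√K_a, so z_c = 2c/(γ√K_a) = 2×26.2/(16.9×0.7673) = 4.041 m.

4.04 m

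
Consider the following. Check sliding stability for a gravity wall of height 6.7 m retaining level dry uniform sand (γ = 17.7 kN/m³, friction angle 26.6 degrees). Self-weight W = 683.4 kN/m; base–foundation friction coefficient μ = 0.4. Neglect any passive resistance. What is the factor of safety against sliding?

1.80

K_a = tan²(45° − 26.6°/2) = 0.3814.
P_a = ½K_aγH² = 0.5×0.3814×17.7×6.7² = 151.5 kN/m, acting at H/3 = 2.233 m above the base.
FS_sliding = μW / P_a = 0.4×683.4 / 151.5 = 1.804.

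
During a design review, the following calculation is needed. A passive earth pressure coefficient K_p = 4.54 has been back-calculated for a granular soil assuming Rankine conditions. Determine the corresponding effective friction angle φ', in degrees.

39.7°

K_p = (1+sin φ)/(1−sin φ) ⇒ sin φ = (K_p − 1)/(K_p + 1) = 0.6390.
φ = arcsin(0.6390) = 39.72°.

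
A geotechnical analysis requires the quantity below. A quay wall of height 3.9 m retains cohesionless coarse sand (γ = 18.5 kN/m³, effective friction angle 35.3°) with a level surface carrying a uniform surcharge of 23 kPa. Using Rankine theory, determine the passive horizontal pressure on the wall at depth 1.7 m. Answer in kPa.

K_p = (1 + sin φ)/(1 − sin φ) = 3.738.
σ_v = γz + q = 18.5 × 1.7 + 23 = 54.45 kPa.
σ_h = K_p σ_v = 3.738 × 54.45 = 203.5 kPa.

204 kPa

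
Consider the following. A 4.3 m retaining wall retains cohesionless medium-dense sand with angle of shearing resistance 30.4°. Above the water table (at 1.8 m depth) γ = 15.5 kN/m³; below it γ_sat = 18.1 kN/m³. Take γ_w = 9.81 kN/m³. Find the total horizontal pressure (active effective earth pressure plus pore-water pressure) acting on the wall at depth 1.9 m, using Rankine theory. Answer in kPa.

10.4 kPa

K_a = (1 − sin φ)/(1 + sin φ) = 0.3280.
γ' = 18.1 − 9.81 = 8.290 kN/m³.
Effective vertical stress at 1.9 m: σ'_v = 15.5×1.8 + 8.290×0.1000 = 28.73 kPa.
σ'_h = K_a σ'_v = 0.3280 × 28.73 = 9.423 kPa; u = γ_w × 0.1000 = 0.9810 kPa.
Total σ_h = 9.423 + 0.9810 = 10.40 kPa.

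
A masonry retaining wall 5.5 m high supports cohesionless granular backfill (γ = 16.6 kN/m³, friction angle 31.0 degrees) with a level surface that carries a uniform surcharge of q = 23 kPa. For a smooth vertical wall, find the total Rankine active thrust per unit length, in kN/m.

K_a = tan²(45° − φ/2) = 0.3201.
Soil triangle: ½ K_a γ H² = 0.5×0.3201×16.6×5.5² = 80.37 kN/m.
Surcharge rectangle: K_a q H = 0.3201×23×5.5 = 40.49 kN/m.
Total = 80.37 + 40.49 = 120.9 kN/m.

121 kN/m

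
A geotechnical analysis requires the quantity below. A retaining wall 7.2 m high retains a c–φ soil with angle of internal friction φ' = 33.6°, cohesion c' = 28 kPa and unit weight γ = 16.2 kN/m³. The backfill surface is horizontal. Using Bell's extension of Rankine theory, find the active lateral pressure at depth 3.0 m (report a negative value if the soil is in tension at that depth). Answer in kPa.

K_a = (1 − sin φ)/(1 + sin φ) = 0.2875.
σ_a = K_a γ z − 2c√K_a = 0.2875×16.2×3.0 − 2×28×0.5362 = -16.05 kPa.

-16.1 kPa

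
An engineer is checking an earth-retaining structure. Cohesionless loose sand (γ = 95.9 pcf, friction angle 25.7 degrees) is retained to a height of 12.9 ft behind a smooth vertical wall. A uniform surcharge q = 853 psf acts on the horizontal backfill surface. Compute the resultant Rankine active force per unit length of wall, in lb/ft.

K_a = tan²(45° − φ/2) = 0.3950.
Soil triangle: ½ K_a γ H² = 0.5×0.3950×95.9×12.9² = 3152 lb/ft.
Surcharge rectangle: K_a q H = 0.3950×853×12.9 = 4347 lb/ft.
Total = 3152 + 4347 = 7499 lb/ft.

7500 lb/ft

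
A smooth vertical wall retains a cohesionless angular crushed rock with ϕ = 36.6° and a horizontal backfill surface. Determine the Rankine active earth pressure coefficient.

0.253

K_a = (1 − sin φ)/(1 + sin φ) = (1 − sin 36.6°)/(1 + sin 36.6°) = 0.2530.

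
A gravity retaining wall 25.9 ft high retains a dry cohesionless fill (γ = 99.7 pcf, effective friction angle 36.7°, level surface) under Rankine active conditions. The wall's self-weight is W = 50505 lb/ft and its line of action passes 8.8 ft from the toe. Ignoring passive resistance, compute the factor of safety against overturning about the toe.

6.11

K_a = tan²(45° − 36.7°/2) = 0.2519.
P_a = ½K_aγH² = 0.5×0.2519×99.7×25.9² = 8422 lb/ft, acting at H/3 = 8.633 ft above the base.
Overturning moment M_o = P_a × H/3 = 8422 × 8.633 = 72710.
Resisting moment M_r = W × 8.8 = 50505 × 8.8 = 444400.
FS_overturning = M_r/M_o = 444400/72710 = 6.112.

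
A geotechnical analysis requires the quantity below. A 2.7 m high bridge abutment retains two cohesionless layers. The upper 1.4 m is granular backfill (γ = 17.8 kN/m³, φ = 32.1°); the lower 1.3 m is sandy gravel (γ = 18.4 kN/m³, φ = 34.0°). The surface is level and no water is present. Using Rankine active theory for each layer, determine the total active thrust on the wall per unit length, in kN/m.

K_a1 = tan²(45°−32.1°/2) = 0.3060; K_a2 = tan²(45°−34.0°/2) = 0.2827.
Layer 1: σ at base = K_a1 γ₁ h₁ = 7.625 kPa; P₁ = ½×7.625×1.4 = 5.338.
Layer 2: σ_v at top = γ₁h₁ = 24.92; σ_h top = K_a2×24.92 = 7.045; σ_h base = K_a2×(24.92+18.4×1.3) = 13.81.
P₂ = ½(7.045+13.81)×1.3 = 13.55. Total P_a = 5.338+13.55 = 18.89 kN/m.

18.9 kN/m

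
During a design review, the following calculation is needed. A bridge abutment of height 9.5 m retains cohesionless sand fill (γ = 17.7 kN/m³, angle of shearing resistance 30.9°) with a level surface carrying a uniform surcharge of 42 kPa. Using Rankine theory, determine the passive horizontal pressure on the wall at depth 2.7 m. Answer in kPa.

279 kPa

K_p = (1 + sin φ)/(1 − sin φ) = 3.111.
σ_v = γz + q = 17.7 × 2.7 + 42 = 89.79 kPa.
σ_h = K_p σ_v = 3.111 × 89.79 = 279.4 kPa.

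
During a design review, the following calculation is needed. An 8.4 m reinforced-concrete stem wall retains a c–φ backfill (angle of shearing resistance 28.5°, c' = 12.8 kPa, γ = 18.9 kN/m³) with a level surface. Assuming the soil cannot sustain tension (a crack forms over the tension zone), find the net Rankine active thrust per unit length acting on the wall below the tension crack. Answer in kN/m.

125 kN/m

K_a = 0.3540; √K_a = 0.5949.
Tension-crack depth z_c = 2c/(γ√K_a) = 2×12.8/(18.9×0.5949) = 2.277 m.
σ_a at base = K_a γ H − 2c√K_a = 0.3540×18.9×8.4 − 2×12.8×0.5949 = 40.96 kPa.
P_a = ½ × 40.96 × (H − z_c) = 0.5×40.96×6.123 = 125.4 kN/m.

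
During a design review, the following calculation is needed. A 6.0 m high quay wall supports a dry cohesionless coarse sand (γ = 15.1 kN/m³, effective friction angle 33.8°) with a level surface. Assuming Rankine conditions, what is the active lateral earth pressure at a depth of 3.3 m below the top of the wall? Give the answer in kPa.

K_a = (1 − sin φ)/(1 + sin φ) = 0.2851.
σ_h = K_a γ z = 0.2851 × 15.1 × 3.3 = 14.21 kPa.

14.2 kPa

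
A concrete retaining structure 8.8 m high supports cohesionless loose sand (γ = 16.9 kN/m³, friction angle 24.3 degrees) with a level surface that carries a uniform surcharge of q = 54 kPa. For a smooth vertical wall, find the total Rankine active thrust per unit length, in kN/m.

471 kN/m

K_a = tan²(45° − φ/2) = 0.4169.
Soil triangle: ½ K_a γ H² = 0.5×0.4169×16.9×8.8² = 272.8 kN/m.
Surcharge rectangle: K_a q H = 0.4169×54×8.8 = 198.1 kN/m.
Total = 272.8 + 198.1 = 470.9 kN/m.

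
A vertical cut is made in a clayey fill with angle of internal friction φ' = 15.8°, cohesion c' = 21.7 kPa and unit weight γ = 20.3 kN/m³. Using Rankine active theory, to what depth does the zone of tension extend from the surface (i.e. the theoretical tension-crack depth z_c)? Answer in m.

K_a = tan²(45° − 15.8°/2) = 0.5720; √K_a = 0.7563.
The active pressure is zero where K_a γ z = 2c√K_a, so z_c = 2c/(γ√K_a) = 2×21.7/(20.3×0.7563) = 2.827 m.

2.83 m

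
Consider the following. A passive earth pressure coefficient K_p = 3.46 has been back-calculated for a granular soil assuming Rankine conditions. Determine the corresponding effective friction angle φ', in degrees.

K_p = (1+sin φ)/(1−sin φ) ⇒ sin φ = (K_p − 1)/(K_p + 1) = 0.5516.
φ = arcsin(0.5516) = 33.47°.

33.5°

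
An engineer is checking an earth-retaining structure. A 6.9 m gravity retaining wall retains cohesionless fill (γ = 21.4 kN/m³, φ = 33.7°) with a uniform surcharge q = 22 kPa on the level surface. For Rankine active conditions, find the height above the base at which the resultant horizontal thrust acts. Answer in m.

2.56 m

K_a = 0.2863.
Triangular part P₁ = ½K_aγH² = 145.9 at H/3 = 2.300 m; rectangular part P₂ = K_a q H = 43.46 at H/2 = 3.450 m.
ȳ = (P₁·2.300 + P₂·3.450)/(P₁+P₂) = 2.564 m.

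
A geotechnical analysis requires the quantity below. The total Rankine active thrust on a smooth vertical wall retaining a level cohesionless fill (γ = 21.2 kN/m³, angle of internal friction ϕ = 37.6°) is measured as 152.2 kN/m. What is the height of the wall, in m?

K_a = 0.2421. P_a = ½ K_a γ H² ⇒ H = √(2P_a/(K_a γ)).
H = √(2×152.2/(0.2421×21.2)) = 7.701 m.

7.70 m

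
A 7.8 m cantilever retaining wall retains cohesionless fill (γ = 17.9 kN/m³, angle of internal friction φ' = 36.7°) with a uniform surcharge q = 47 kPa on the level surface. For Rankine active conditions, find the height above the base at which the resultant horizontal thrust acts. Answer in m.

3.12 m

K_a = 0.2519.
Triangular part P₁ = ½K_aγH² = 137.1 at H/3 = 2.600 m; rectangular part P₂ = K_a q H = 92.33 at H/2 = 3.900 m.
ȳ = (P₁·2.600 + P₂·3.900)/(P₁+P₂) = 3.123 m.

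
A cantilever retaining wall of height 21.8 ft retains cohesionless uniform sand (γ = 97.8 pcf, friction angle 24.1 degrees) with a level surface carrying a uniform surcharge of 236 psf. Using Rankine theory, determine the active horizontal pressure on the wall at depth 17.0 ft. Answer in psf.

K_a = (1 − sin φ)/(1 + sin φ) = 0.4201.
σ_v = γz + q = 97.8 × 17.0 + 236 = 1899 psf.
σ_h = K_a σ_v = 0.4201 × 1899 = 797.6 psf.

798 psf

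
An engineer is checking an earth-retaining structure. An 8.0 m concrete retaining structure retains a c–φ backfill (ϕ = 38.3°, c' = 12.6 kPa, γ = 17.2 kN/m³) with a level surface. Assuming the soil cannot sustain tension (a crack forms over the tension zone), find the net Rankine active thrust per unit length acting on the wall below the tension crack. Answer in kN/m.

50.0 kN/m

K_a = 0.2347; √K_a = 0.4845.
Tension-crack depth z_c = 2c/(γ√K_a) = 2×12.6/(17.2×0.4845) = 3.024 m.
σ_a at base = K_a γ H − 2c√K_a = 0.2347×17.2×8.0 − 2×12.6×0.4845 = 20.09 kPa.
P_a = ½ × 20.09 × (H − z_c) = 0.5×20.09×4.976 = 49.98 kN/m.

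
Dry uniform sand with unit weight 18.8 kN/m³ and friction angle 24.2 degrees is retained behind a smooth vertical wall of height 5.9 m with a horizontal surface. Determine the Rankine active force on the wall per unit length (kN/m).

137 kN/m

K_a = tan²(45° − φ/2) = 0.4185.
P_a = ½ K_a γ H² = 0.5 × 0.4185 × 18.8 × 5.9² = 136.9 kN/m.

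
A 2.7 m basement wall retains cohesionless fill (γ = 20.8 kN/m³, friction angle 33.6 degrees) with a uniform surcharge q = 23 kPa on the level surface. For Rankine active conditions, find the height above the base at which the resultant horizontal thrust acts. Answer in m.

1.10 m

K_a = 0.2875.
Triangular part P₁ = ½K_aγH² = 21.80 at H/3 = 0.9000 m; rectangular part P₂ = K_a q H = 17.85 at H/2 = 1.350 m.
ȳ = (P₁·0.9000 + P₂·1.350)/(P₁+P₂) = 1.103 m.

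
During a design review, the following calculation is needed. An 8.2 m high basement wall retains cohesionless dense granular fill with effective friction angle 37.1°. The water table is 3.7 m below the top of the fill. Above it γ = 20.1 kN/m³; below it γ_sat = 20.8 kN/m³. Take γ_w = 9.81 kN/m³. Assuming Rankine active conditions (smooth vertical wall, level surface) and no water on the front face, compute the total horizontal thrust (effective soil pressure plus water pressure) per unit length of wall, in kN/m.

244 kN/m

K_a = tan²(45° − φ/2) = 0.2475.
γ' = 20.8 − 9.81 = 10.99 kN/m³. Depth below WT = 4.5 m.
σ'_h at WT = K_a γ d_w = 18.41 kPa; at base = 18.41 + K_a γ' × 4.5 = 30.65 kPa.
P₁ (0–3.7 m) = ½×18.41×3.7 = 34.05. P₂ (3.7–8.2 m) = ½(18.41+30.65)×4.5 = 110.4.
P_w = ½ γ_w h₂² = 0.5×9.81×4.5² = 99.33. Total = 34.05+110.4+99.33 = 243.7 kN/m.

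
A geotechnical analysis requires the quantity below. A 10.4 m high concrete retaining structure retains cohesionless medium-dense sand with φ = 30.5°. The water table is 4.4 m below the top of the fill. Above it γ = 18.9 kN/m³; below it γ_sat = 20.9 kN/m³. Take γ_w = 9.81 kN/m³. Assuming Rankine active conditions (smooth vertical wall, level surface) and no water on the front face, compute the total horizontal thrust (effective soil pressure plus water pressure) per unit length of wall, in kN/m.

K_a = tan²(45° − φ/2) = 0.3267.
γ' = 20.9 − 9.81 = 11.09 kN/m³. Depth below WT = 6.0 m.
σ'_h at WT = K_a γ d_w = 27.17 kPa; at base = 27.17 + K_a γ' × 6.0 = 48.90 kPa.
P₁ (0–4.4 m) = ½×27.17×4.4 = 59.76. P₂ (4.4–10.4 m) = ½(27.17+48.90)×6.0 = 228.2.
P_w = ½ γ_w h₂² = 0.5×9.81×6.0² = 176.6. Total = 59.76+228.2+176.6 = 464.5 kN/m.

465 kN/m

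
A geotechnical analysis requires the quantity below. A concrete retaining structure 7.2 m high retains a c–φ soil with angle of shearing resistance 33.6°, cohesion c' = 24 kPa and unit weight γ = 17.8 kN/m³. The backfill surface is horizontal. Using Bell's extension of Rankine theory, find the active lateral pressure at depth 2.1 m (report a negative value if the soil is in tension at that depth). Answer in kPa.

-15.0 kPa

K_a = (1 − sin φ)/(1 + sin φ) = 0.2875.
σ_a = K_a γ z − 2c√K_a = 0.2875×17.8×2.1 − 2×24×0.5362 = -14.99 kPa.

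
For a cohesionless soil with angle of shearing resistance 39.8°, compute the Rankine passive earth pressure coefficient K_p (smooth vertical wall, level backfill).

4.56

K_p = (1 + sin φ)/(1 − sin φ) = tan²(45° + 39.8°/2) = 4.557.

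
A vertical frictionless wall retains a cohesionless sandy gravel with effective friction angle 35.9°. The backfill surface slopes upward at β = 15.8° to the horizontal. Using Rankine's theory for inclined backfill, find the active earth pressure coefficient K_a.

K_a = cos β · (cos β − √(cos²β − cos²φ)) / (cos β + √(cos²β − cos²φ)).
cos β = 0.9622, cos φ = 0.8100, √(cos²β − cos²φ) = 0.5193.
K_a = 0.9622 × (0.9622 − 0.5193)/(0.9622 + 0.5193) = 0.2876.

0.288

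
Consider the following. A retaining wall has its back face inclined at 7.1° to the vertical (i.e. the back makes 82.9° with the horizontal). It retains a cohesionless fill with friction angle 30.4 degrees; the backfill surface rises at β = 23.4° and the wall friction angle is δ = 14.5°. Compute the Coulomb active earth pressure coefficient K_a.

0.536

K_a = sin²(α+φ) / [sin²α · sin(α−δ) · (1 + √{sin(φ+δ)sin(φ−β) / (sin(α−δ)sin(α+β))})²].
With α = 82.9°, φ = 30.4°, δ = 14.5°, β = 23.4°: K_a = 0.5365.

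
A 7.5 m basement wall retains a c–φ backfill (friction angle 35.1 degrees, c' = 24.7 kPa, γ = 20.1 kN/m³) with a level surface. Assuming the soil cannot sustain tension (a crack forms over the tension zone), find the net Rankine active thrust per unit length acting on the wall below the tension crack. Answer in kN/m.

20.8 kN/m

K_a = 0.2698; √K_a = 0.5195.
Tension-crack depth z_c = 2c/(γ√K_a) = 2×24.7/(20.1×0.5195) = 4.731 m.
σ_a at base = K_a γ H − 2c√K_a = 0.2698×20.1×7.5 − 2×24.7×0.5195 = 15.02 kPa.
P_a = ½ × 15.02 × (H − z_c) = 0.5×15.02×2.769 = 20.79 kN/m.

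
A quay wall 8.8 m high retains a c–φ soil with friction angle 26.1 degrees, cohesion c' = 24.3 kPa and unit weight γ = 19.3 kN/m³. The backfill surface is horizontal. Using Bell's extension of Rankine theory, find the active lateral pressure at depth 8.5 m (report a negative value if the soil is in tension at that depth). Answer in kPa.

33.5 kPa

K_a = (1 − sin φ)/(1 + sin φ) = 0.3889.
σ_a = K_a γ z − 2c√K_a = 0.3889×19.3×8.5 − 2×24.3×0.6237 = 33.50 kPa.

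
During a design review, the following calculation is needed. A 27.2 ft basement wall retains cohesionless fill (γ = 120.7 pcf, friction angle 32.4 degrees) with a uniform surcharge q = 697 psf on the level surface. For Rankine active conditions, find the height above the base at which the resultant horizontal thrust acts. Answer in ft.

10.4 ft

K_a = 0.3022.
Triangular part P₁ = ½K_aγH² = 13490 at H/3 = 9.067 ft; rectangular part P₂ = K_a q H = 5730 at H/2 = 13.60 ft.
ȳ = (P₁·9.067 + P₂·13.60)/(P₁+P₂) = 10.42 ft.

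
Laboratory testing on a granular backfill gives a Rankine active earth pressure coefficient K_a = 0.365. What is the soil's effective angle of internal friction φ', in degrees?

K_a = tan²(45° − φ/2) ⇒ 45° − φ/2 = arctan(√0.365) = 31.14°.
φ = 2(45° − 31.14°) = 27.72°.

27.7°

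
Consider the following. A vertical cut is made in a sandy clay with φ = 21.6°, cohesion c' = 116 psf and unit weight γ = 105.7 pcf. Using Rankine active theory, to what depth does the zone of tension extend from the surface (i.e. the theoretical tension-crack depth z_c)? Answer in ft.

3.23 ft

K_a = tan²(45° − 21.6°/2) = 0.4619; √K_a = 0.6796.
The active pressure is zero where K_a γ z = 2c√K_a, so z_c = 2c/(γ√K_a) = 2×116/(105.7×0.6796) = 3.230 ft.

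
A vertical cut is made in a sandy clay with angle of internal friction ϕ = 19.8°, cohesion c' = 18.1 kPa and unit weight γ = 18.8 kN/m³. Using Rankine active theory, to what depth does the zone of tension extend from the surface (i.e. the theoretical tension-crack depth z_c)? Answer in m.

2.74 m

K_a = tan²(45° − 19.8°/2) = 0.4939; √K_a = 0.7028.
The active pressure is zero where K_a γ z = 2c√K_a, so z_c = 2c/(γ√K_a) = 2×18.1/(18.8×0.7028) = 2.740 m.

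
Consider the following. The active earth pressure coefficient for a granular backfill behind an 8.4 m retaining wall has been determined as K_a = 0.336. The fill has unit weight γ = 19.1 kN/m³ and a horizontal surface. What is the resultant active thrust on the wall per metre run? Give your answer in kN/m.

P = ½ K_a γ H² = 0.5 × 0.336 × 19.1 × 8.4² = 226.4 kN/m.

226 kN/m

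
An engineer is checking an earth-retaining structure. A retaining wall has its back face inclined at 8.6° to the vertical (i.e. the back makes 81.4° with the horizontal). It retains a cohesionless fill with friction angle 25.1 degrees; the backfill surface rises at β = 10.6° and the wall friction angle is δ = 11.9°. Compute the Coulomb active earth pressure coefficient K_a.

0.511

K_a = sin²(α+φ) / [sin²α · sin(α−δ) · (1 + √{sin(φ+δ)sin(φ−β) / (sin(α−δ)sin(α+β))})²].
With α = 81.4°, φ = 25.1°, δ = 11.9°, β = 10.6°: K_a = 0.5113.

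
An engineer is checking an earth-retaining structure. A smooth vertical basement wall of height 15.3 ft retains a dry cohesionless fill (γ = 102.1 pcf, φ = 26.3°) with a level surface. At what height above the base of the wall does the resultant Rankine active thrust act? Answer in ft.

K_a = 0.3859.
The pressure distribution is triangular, so the resultant acts at H/3 above the base = 15.3/3 = 5.100 ft.

5.10 ft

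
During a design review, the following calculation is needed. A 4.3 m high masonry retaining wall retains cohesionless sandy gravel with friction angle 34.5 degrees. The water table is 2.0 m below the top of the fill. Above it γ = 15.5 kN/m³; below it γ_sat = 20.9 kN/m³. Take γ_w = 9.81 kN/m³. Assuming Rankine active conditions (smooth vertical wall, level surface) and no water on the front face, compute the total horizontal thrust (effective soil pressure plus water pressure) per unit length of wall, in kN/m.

62.4 kN/m

K_a = tan²(45° − φ/2) = 0.2768.
γ' = 20.9 − 9.81 = 11.09 kN/m³. Depth below WT = 2.3 m.
σ'_h at WT = K_a γ d_w = 8.581 kPa; at base = 8.581 + K_a γ' × 2.3 = 15.64 kPa.
P₁ (0–2.0 m) = ½×8.581×2.0 = 8.581. P₂ (2.0–4.3 m) = ½(8.581+15.64)×2.3 = 27.86.
P_w = ½ γ_w h₂² = 0.5×9.81×2.3² = 25.95. Total = 8.581+27.86+25.95 = 62.38 kN/m.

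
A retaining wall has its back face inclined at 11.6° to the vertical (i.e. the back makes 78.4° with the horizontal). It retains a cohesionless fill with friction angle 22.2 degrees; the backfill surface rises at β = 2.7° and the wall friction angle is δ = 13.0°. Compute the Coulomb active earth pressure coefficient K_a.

K_a = sin²(α+φ) / [sin²α · sin(α−δ) · (1 + √{sin(φ+δ)sin(φ−β) / (sin(α−δ)sin(α+β))})²].
With α = 78.4°, φ = 22.2°, δ = 13.0°, β = 2.7°: K_a = 0.5175.

0.518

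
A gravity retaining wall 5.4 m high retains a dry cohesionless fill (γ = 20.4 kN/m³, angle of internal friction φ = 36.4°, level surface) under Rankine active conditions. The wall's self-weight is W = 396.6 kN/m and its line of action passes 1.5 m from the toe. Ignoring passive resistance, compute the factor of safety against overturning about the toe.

K_a = tan²(45° − 36.4°/2) = 0.2552.
P_a = ½K_aγH² = 0.5×0.2552×20.4×5.4² = 75.89 kN/m, acting at H/3 = 1.800 m above the base.
Overturning moment M_o = P_a × H/3 = 75.89 × 1.800 = 136.6.
Resisting moment M_r = W × 1.5 = 396.6 × 1.5 = 594.9.
FS_overturning = M_r/M_o = 594.9/136.6 = 4.355.

4.35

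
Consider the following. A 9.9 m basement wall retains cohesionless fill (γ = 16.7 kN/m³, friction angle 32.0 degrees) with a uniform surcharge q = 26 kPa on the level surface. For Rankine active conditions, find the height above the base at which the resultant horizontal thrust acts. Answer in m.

K_a = 0.3073.
Triangular part P₁ = ½K_aγH² = 251.5 at H/3 = 3.300 m; rectangular part P₂ = K_a q H = 79.09 at H/2 = 4.950 m.
ȳ = (P₁·3.300 + P₂·4.950)/(P₁+P₂) = 3.695 m.

3.69 m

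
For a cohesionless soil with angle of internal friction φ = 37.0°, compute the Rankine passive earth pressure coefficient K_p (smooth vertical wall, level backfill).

4.02

K_p = (1 + sin φ)/(1 − sin φ) = tan²(45° + 37.0°/2) = 4.023.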